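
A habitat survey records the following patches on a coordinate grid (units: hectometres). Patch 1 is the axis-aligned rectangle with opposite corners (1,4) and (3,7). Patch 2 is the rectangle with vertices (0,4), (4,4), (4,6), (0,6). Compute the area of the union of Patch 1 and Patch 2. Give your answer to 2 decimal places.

10.00

By inclusion–exclusion:
Individual areas: |Patch 1| = 6, |Patch 2| = 8.
|Patch 1∩Patch 2|: x∈[1,3], y∈[4,6] → 2·2 = 4.
|Patch 1 ∪ Patch 2| = 14 − 4 = 10.00.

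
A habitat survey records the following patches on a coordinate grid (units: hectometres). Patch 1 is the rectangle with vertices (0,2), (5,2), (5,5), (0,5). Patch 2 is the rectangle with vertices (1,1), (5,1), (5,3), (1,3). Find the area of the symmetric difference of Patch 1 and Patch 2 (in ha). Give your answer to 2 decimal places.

15.00

|Patch 1∩Patch 2|: x∈[1,5], y∈[2,3] → 4·1 = 4.
|Patch 1 △ Patch 2| = |Patch 1| + |Patch 2| − 2·|Patch 1∩Patch 2| = 15 + 8 − 8 = 15.00.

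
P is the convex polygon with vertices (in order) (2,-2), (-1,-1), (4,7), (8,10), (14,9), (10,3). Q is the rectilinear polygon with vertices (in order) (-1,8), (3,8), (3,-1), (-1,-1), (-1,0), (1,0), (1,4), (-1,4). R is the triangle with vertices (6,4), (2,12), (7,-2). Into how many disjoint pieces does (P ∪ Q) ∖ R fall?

(P ∪ Q) ∖ R splits into 2 disjoint pieces (area 46.3847, area 47.2573).

2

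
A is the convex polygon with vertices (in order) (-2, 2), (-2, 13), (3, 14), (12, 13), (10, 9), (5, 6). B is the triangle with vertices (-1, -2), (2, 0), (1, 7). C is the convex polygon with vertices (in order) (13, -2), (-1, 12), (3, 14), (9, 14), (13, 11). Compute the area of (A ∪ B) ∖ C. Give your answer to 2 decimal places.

51.85

|A ∪ B| = 110.913.
|(A ∪ B) ∩ C| = 59.0613.
|(A ∪ B) ∖ C| = 110.913 − 59.0613 = 51.85.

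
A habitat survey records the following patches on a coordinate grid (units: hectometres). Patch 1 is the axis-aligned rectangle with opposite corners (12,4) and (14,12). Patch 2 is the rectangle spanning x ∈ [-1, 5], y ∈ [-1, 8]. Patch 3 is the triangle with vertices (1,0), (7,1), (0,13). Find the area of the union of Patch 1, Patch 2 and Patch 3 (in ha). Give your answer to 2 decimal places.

By inclusion–exclusion:
Individual areas: |Patch 1| = 16, |Patch 2| = 54, |Patch 3| = 39.5.
|Patch 1∩Patch 2| = 0 (no overlap).
|Patch 1∩Patch 3| = 0.
|Patch 2∩Patch 3| = 29.408.
|Patch 1∩Patch 2∩Patch 3| = 0.
|Patch 1 ∪ Patch 2 ∪ Patch 3| = 109.5 − 29.408 + 0 = 80.09.

80.09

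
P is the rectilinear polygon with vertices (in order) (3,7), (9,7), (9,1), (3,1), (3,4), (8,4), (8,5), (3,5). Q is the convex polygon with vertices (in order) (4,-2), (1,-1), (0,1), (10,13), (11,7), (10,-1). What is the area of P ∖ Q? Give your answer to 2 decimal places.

2.33

|P| = 31, |P∩Q| = 28.6667.
|P ∖ Q| = |P| − |P∩Q| = 31 − 28.6667 = 2.33.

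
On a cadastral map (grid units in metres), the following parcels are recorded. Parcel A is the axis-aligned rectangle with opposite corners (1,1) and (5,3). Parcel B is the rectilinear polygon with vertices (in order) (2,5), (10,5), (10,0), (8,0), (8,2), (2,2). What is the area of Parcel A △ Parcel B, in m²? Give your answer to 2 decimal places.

30.00

|Parcel A| = 8, |Parcel B| = 28, |Parcel A∩Parcel B| = 3.
|Parcel A △ Parcel B| = |Parcel A| + |Parcel B| − 2·|Parcel A∩Parcel B| = 8 + 28 − 6 = 30.00.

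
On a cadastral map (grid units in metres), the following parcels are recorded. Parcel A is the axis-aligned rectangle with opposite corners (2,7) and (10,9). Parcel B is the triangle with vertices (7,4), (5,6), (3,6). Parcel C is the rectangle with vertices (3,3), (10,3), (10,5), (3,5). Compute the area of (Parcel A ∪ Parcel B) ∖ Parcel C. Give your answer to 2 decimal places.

17.50

|Parcel A ∪ Parcel B| = 18.
|(Parcel A ∪ Parcel B) ∩ Parcel C| = 0.5.
|(Parcel A ∪ Parcel B) ∖ Parcel C| = 18 − 0.5 = 17.50.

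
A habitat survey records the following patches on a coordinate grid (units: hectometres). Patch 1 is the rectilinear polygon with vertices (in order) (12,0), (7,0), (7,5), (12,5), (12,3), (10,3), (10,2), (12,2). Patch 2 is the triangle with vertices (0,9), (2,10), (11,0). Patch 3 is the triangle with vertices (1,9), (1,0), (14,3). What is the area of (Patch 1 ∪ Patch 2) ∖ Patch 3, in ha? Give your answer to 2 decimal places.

|Patch 1 ∪ Patch 2| = 35.1566.
|(Patch 1 ∪ Patch 2) ∩ Patch 3| = 21.4238.
|(Patch 1 ∪ Patch 2) ∖ Patch 3| = 35.1566 − 21.4238 = 13.73.

13.73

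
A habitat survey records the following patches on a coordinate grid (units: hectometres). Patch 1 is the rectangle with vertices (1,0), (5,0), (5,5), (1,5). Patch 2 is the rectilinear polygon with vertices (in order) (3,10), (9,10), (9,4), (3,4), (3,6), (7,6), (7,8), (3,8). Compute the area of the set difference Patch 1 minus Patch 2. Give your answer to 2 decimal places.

18.00

|Patch 1| = 20, |Patch 1∩Patch 2| = 2.
|Patch 1 ∖ Patch 2| = |Patch 1| − |Patch 1∩Patch 2| = 20 − 2 = 18.00.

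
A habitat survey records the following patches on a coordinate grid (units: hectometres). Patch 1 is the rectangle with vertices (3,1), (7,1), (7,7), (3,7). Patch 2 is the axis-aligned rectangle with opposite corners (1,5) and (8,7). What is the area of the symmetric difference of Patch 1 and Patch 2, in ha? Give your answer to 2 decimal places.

|Patch 1∩Patch 2|: x∈[3,7], y∈[5,7] → 4·2 = 8.
|Patch 1 △ Patch 2| = |Patch 1| + |Patch 2| − 2·|Patch 1∩Patch 2| = 24 + 14 − 16 = 22.00.

22.00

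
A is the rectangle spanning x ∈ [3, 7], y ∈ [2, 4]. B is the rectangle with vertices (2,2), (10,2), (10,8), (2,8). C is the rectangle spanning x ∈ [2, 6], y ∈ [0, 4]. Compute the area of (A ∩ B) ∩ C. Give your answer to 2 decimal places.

6.00

The region (A ∩ B) ∩ C is the polygon with vertices (6,4), (6,2), (3,2), (3,4).
By the shoelace formula its area is 6.00.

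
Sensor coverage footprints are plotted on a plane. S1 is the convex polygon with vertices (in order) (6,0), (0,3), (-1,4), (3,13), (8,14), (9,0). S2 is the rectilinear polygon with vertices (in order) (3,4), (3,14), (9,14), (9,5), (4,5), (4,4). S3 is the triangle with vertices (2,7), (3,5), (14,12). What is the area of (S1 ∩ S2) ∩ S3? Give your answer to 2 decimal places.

The region (S1 ∩ S2) ∩ S3 is the polygon with vertices (8.398,8.435), (3,5), (3,7.417), (8.312,9.63).
By the shoelace formula its area is 9.79.

9.79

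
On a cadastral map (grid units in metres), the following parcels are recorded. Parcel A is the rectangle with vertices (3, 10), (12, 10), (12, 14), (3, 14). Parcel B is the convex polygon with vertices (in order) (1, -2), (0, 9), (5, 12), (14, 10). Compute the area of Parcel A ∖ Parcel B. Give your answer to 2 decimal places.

|Parcel A| = 36, |Parcel A∩Parcel B| = 11.3556.
|Parcel A ∖ Parcel B| = |Parcel A| − |Parcel A∩Parcel B| = 36 − 11.3556 = 24.64.

24.64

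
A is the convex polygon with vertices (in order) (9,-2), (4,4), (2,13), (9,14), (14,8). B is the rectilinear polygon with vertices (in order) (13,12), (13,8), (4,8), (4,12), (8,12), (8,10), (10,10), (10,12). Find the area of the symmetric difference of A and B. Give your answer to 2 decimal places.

|A| = 112.5, |B| = 32, |A∩B| = 28.7333.
|A △ B| = |A| + |B| − 2·|A∩B| = 112.5 + 32 − 57.4667 = 87.03.

87.03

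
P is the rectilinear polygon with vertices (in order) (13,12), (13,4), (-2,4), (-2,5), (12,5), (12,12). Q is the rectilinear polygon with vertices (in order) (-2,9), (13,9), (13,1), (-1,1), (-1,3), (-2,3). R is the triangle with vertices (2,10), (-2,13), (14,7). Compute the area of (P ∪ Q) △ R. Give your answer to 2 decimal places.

|P ∪ Q| = 121.
|(P ∪ Q) ∩ R| = 2.6042.
|(P ∪ Q) △ R| = 121 + 12 − 5.2083 = 127.79.

127.79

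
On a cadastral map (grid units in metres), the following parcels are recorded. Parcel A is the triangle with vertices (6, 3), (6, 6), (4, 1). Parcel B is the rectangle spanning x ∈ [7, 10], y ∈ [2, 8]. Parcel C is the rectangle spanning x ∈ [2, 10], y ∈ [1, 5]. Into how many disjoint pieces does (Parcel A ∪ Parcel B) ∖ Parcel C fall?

(Parcel A ∪ Parcel B) ∖ Parcel C splits into 2 disjoint pieces (area 0.2, area 9).

2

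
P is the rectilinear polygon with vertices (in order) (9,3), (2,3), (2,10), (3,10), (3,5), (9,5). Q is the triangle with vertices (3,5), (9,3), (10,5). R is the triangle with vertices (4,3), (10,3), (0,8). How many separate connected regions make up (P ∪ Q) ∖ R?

(P ∪ Q) ∖ R splits into 3 disjoint pieces (area 2.5, area 3.25, area 3.2).

3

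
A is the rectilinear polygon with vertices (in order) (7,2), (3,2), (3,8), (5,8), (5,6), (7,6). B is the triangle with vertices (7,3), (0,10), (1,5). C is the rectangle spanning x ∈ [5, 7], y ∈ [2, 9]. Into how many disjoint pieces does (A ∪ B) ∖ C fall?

(A ∪ B) ∖ C is a single connected region.

1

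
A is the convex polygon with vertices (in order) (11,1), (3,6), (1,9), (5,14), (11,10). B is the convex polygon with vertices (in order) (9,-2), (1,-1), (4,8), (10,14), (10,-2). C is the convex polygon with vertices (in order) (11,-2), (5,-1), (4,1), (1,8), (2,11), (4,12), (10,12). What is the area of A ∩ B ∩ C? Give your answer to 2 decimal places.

42.62

The intersection is the polygon with vertices (4,8), (8,12), (10,10.667), (10,1.625), (3.276,5.828).
By the shoelace formula its area is 42.62.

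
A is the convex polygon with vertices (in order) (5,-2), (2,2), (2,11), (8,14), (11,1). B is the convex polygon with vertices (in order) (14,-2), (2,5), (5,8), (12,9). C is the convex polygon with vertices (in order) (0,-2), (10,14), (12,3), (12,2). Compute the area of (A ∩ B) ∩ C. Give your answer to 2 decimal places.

The region (A ∩ B) ∩ C is the polygon with vertices (3.74,3.985), (6.372,8.196), (9.245,8.606), (10.857,1.619), (8.909,0.97).
By the shoelace formula its area is 33.08.

33.08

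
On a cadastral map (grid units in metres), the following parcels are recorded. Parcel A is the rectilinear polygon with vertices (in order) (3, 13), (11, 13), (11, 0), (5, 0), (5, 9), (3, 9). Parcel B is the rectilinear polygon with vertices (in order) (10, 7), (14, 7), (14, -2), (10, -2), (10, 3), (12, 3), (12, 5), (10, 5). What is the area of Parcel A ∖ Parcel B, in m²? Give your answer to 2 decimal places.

|Parcel A| = 86, |Parcel A∩Parcel B| = 5.
|Parcel A ∖ Parcel B| = |Parcel A| − |Parcel A∩Parcel B| = 86 − 5 = 81.00.

81.00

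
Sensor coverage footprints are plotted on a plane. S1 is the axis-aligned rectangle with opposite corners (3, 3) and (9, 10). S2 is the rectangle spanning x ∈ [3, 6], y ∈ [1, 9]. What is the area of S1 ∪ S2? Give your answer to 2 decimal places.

48.00

By inclusion–exclusion:
Individual areas: |S1| = 42, |S2| = 24.
|S1∩S2|: x∈[3,6], y∈[3,9] → 3·6 = 18.
|S1 ∪ S2| = 66 − 18 = 48.00.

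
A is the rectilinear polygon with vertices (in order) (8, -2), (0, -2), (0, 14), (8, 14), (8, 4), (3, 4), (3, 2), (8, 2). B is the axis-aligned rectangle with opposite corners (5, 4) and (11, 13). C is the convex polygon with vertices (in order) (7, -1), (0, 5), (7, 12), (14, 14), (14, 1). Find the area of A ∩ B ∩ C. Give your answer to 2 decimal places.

22.14

The intersection is the polygon with vertices (5,4), (5,10), (7,12), (8,12.286), (8,4).
By the shoelace formula its area is 22.14.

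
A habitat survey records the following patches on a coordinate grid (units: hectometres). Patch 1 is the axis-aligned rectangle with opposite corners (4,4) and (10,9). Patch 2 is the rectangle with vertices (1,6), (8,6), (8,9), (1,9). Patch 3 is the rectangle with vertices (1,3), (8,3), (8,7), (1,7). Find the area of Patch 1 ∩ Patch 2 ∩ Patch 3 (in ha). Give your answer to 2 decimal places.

The intersection is the polygon with vertices (8,6), (4,6), (4,7), (8,7).
By the shoelace formula its area is 4.00.

4.00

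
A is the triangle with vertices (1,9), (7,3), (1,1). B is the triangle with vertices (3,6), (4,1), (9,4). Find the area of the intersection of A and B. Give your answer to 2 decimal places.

The intersection is the polygon with vertices (7,3), (3.812,1.938), (3,6), (4.5,5.5).
By the shoelace formula its area is 8.16.

8.16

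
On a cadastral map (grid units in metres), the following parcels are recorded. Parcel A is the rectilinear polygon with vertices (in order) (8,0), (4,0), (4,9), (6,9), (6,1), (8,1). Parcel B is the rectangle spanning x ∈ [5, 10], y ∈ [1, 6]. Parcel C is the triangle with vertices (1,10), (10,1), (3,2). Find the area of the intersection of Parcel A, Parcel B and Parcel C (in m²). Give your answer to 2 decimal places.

3.86

The intersection is the polygon with vertices (5,6), (6,5), (6,1.571), (5,1.714).
By the shoelace formula its area is 3.86.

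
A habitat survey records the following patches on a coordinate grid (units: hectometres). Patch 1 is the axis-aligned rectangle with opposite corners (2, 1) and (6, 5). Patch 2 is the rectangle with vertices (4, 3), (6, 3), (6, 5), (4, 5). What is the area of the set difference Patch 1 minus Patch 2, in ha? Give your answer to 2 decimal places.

12.00

|Patch 1∩Patch 2|: x∈[4,6], y∈[3,5] → 2·2 = 4.
|Patch 1| = 16.
|Patch 1 ∖ Patch 2| = |Patch 1| − |Patch 1∩Patch 2| = 16 − 4 = 12.00.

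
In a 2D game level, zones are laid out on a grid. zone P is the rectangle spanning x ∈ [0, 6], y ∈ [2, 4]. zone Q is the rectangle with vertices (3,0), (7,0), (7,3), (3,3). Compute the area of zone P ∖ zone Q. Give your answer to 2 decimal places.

9.00

|zone P∩zone Q|: x∈[3,6], y∈[2,3] → 3·1 = 3.
|zone P| = 12.
|zone P ∖ zone Q| = |zone P| − |zone P∩zone Q| = 12 − 3 = 9.00.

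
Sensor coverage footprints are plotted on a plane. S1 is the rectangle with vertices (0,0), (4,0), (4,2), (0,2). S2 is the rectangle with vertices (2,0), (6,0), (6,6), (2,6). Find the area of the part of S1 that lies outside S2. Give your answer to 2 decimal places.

|S1∩S2|: x∈[2,4], y∈[0,2] → 2·2 = 4.
|S1| = 8.
|S1 ∖ S2| = |S1| − |S1∩S2| = 8 − 4 = 4.00.

4.00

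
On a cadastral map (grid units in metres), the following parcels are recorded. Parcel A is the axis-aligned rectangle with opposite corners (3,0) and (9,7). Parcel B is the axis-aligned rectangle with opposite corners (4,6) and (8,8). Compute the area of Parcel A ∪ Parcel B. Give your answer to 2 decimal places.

By inclusion–exclusion:
Individual areas: |Parcel A| = 42, |Parcel B| = 8.
|Parcel A∩Parcel B|: x∈[4,8], y∈[6,7] → 4·1 = 4.
|Parcel A ∪ Parcel B| = 50 − 4 = 46.00.

46.00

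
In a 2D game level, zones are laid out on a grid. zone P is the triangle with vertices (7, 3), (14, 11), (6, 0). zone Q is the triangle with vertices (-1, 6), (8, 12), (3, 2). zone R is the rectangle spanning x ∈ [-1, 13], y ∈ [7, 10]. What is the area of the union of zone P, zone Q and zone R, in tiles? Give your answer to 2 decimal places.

By inclusion–exclusion:
Individual areas: |zone P| = 6.5, |zone Q| = 30, |zone R| = 42.
|zone P∩zone Q| = 0.
|zone P∩zone R| = 1.0657.
|zone Q∩zone R| = 10.5.
|zone P∩zone Q∩zone R| = 0.
|zone P ∪ zone Q ∪ zone R| = 78.5 − 11.5657 + 0 = 66.93.

66.93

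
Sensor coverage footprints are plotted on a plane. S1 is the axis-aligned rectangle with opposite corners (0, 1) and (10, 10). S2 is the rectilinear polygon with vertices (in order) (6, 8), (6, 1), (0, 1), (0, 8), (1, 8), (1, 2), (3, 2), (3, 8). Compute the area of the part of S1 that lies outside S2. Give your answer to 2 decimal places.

60.00

|S1| = 90, |S1∩S2| = 30.
|S1 ∖ S2| = |S1| − |S1∩S2| = 90 − 30 = 60.00.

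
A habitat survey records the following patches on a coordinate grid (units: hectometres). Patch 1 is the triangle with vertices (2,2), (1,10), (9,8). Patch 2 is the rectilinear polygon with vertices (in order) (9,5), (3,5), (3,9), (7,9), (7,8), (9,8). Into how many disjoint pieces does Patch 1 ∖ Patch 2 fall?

2

Patch 1 ∖ Patch 2 splits into 2 disjoint pieces (area 14.25, area 0.5).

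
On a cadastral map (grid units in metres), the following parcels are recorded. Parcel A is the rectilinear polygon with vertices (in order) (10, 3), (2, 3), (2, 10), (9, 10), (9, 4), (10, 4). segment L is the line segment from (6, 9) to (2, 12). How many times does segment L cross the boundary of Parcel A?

The segment meets the boundary at (4.667,10).

1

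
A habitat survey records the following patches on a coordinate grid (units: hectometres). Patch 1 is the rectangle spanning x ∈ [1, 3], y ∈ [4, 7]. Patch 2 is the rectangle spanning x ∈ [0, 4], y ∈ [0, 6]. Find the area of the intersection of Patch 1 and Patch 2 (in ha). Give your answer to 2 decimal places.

|Patch 1∩Patch 2|: x∈[1,3], y∈[4,6] → 2·2 = 4.

4.00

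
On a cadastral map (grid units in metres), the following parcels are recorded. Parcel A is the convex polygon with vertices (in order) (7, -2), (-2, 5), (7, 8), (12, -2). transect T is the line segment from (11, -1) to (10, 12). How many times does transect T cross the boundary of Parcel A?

The segment meets the boundary at (10.909,0.182).

1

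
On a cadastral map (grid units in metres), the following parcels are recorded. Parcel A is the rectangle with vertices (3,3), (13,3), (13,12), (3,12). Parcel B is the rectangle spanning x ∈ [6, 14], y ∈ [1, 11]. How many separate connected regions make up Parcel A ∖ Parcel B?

Parcel A ∖ Parcel B is a single connected region.

1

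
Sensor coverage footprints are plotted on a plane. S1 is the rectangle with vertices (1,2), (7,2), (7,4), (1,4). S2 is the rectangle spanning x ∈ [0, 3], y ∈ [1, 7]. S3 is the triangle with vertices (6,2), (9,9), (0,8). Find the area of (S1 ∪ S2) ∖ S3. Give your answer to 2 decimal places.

|S1 ∪ S2| = 26.
|(S1 ∪ S2) ∩ S3| = 4.8571.
|(S1 ∪ S2) ∖ S3| = 26 − 4.8571 = 21.14.

21.14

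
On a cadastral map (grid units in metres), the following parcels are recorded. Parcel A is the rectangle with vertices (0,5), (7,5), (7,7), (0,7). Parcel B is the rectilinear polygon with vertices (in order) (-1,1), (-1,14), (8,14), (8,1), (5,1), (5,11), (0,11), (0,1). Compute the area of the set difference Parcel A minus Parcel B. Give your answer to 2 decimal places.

|Parcel A| = 14, |Parcel A∩Parcel B| = 4.
|Parcel A ∖ Parcel B| = |Parcel A| − |Parcel A∩Parcel B| = 14 − 4 = 10.00.

10.00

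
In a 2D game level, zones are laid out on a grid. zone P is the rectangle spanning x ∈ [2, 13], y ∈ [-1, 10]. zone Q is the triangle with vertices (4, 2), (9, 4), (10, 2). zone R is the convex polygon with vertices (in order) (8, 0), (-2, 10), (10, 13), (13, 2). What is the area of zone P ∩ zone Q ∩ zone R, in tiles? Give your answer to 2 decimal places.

The intersection is the polygon with vertices (10,2), (6,2), (5.429,2.571), (9,4).
By the shoelace formula its area is 5.43.

5.43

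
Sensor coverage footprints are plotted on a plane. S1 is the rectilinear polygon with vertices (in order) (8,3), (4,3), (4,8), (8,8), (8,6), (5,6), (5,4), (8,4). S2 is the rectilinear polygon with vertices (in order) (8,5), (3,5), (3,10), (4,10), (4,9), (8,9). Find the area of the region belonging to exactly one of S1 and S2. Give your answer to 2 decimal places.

17.00

|S1| = 14, |S2| = 21, |S1∩S2| = 9.
|S1 △ S2| = |S1| + |S2| − 2·|S1∩S2| = 14 + 21 − 18 = 17.00.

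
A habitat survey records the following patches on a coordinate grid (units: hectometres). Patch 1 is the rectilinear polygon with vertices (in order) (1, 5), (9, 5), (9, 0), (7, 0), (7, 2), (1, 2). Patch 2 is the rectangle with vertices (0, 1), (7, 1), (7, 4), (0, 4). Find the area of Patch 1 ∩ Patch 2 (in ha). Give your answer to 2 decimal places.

12.00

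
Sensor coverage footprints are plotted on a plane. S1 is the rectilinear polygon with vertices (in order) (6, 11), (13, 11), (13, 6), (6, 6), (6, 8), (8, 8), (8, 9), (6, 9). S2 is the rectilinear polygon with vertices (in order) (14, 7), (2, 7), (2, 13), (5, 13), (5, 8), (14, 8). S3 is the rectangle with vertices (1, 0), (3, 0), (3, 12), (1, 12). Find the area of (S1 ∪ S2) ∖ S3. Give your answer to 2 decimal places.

|S1 ∪ S2| = 53.
|(S1 ∪ S2) ∩ S3| = 5.
|(S1 ∪ S2) ∖ S3| = 53 − 5 = 48.00.

48.00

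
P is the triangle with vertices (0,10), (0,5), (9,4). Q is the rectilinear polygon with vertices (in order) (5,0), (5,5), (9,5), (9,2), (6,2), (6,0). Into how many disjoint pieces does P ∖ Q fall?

1

P ∖ Q is a single connected region.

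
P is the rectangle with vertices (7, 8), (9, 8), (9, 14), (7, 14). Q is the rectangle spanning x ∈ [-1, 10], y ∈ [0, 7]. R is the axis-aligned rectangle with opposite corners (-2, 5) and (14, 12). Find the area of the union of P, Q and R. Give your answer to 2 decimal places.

By inclusion–exclusion:
Individual areas: |P| = 12, |Q| = 77, |R| = 112.
|P∩Q| = 0 (no overlap).
|P∩R|: x∈[7,9], y∈[8,12] → 2·4 = 8.
|Q∩R|: x∈[-1,10], y∈[5,7] → 11·2 = 22.
|P∩Q∩R| = 0.
|P ∪ Q ∪ R| = 201 − 30 + 0 = 171.00.

171.00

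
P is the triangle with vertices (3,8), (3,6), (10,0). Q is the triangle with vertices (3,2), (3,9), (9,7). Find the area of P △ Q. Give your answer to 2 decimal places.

|P| = 7, |Q| = 21, |P∩Q| = 4.376.
|P △ Q| = |P| + |Q| − 2·|P∩Q| = 7 + 21 − 8.7521 = 19.25.

19.25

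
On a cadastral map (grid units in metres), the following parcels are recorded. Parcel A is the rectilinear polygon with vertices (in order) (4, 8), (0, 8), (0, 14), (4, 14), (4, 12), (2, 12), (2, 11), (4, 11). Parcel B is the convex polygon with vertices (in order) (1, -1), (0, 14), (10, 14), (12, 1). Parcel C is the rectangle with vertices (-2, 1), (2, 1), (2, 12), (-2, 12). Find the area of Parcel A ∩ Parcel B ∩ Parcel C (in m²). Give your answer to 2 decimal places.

The intersection is the polygon with vertices (0.133,12), (2,12), (2,11), (2,8), (0.4,8).
By the shoelace formula its area is 6.93.

6.93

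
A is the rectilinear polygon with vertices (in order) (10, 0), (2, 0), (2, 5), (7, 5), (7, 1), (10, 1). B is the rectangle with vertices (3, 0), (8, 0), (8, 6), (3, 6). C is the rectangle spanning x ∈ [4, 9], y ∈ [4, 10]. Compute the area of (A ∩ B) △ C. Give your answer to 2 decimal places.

45.00

|A ∩ B| = 21.
|(A ∩ B) ∩ C| = 3.
|(A ∩ B) △ C| = 21 + 30 − 6 = 45.00.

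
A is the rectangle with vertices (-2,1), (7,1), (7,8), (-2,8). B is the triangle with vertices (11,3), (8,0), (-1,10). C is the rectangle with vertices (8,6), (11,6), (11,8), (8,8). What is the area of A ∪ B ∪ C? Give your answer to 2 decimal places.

82.24

By inclusion–exclusion:
Individual areas: |A| = 63, |B| = 28.5, |C| = 6.
|A∩B| = 15.2603.
|A∩C| = 0 (no overlap).
|B∩C| = 0.
|A∩B∩C| = 0.
|A ∪ B ∪ C| = 97.5 − 15.2603 + 0 = 82.24.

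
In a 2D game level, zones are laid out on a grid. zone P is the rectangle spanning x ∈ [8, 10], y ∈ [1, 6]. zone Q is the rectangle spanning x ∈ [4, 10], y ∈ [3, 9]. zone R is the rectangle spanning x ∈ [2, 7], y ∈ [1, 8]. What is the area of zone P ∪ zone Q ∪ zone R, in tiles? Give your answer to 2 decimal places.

60.00

By inclusion–exclusion:
Individual areas: |zone P| = 10, |zone Q| = 36, |zone R| = 35.
|zone P∩zone Q|: x∈[8,10], y∈[3,6] → 2·3 = 6.
|zone P∩zone R| = 0 (no overlap).
|zone Q∩zone R|: x∈[4,7], y∈[3,8] → 3·5 = 15.
|zone P∩zone Q∩zone R| = 0.
|zone P ∪ zone Q ∪ zone R| = 81 − 21 + 0 = 60.00.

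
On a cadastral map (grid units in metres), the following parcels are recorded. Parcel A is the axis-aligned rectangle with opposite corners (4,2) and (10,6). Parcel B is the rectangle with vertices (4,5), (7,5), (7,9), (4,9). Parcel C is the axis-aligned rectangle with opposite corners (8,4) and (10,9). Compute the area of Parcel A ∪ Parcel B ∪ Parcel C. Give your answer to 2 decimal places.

39.00

By inclusion–exclusion:
Individual areas: |Parcel A| = 24, |Parcel B| = 12, |Parcel C| = 10.
|Parcel A∩Parcel B|: x∈[4,7], y∈[5,6] → 3·1 = 3.
|Parcel A∩Parcel C|: x∈[8,10], y∈[4,6] → 2·2 = 4.
|Parcel B∩Parcel C| = 0 (no overlap).
|Parcel A∩Parcel B∩Parcel C| = 0.
|Parcel A ∪ Parcel B ∪ Parcel C| = 46 − 7 + 0 = 39.00.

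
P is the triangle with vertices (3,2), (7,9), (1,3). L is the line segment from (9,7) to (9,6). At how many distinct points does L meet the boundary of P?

The segment lies entirely outside P and never meets its boundary.

0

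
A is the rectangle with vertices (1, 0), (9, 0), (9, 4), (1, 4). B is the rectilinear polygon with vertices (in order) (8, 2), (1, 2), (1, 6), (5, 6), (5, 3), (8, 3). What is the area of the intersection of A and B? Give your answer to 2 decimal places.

11.00

The intersection is the polygon with vertices (5,4), (5,3), (8,3), (8,2), (1,2), (1,4).
By the shoelace formula its area is 11.00.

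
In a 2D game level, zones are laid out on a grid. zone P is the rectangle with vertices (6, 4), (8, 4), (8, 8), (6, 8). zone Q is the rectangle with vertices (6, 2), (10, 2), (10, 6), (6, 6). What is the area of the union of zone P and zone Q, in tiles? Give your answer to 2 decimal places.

By inclusion–exclusion:
Individual areas: |zone P| = 8, |zone Q| = 16.
|zone P∩zone Q|: x∈[6,8], y∈[4,6] → 2·2 = 4.
|zone P ∪ zone Q| = 24 − 4 = 20.00.

20.00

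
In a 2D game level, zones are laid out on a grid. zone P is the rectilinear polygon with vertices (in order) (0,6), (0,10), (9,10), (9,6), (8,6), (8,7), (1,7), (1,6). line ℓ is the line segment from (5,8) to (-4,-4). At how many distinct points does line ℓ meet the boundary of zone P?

1

The segment meets the boundary at (4.25,7).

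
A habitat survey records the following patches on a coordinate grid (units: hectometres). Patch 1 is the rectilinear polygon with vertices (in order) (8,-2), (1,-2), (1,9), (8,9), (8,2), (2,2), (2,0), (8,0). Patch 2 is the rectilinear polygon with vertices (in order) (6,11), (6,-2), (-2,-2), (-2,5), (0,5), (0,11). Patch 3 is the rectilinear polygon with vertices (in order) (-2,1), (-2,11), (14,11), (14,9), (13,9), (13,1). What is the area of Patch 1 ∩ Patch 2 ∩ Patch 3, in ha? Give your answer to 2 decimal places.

The intersection is the polygon with vertices (1,9), (6,9), (6,2), (2,2), (2,1), (1,1).
By the shoelace formula its area is 36.00.

36.00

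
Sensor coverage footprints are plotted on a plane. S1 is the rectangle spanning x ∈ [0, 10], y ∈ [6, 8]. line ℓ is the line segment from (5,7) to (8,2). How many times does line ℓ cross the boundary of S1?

The segment meets the boundary at (5.6,6).

1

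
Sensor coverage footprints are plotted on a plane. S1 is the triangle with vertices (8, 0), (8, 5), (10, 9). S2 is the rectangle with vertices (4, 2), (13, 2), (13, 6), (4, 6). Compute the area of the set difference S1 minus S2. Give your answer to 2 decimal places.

|S1| = 5, |S1∩S2| = 3.3056.
|S1 ∖ S2| = |S1| − |S1∩S2| = 5 − 3.3056 = 1.69.

1.69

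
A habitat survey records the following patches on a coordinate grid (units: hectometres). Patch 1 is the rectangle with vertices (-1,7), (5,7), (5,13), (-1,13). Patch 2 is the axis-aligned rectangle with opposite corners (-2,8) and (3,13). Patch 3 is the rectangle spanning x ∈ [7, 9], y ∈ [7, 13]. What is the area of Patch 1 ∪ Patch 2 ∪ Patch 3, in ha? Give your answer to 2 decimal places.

53.00

By inclusion–exclusion:
Individual areas: |Patch 1| = 36, |Patch 2| = 25, |Patch 3| = 12.
|Patch 1∩Patch 2|: x∈[-1,3], y∈[8,13] → 4·5 = 20.
|Patch 1∩Patch 3| = 0 (no overlap).
|Patch 2∩Patch 3| = 0 (no overlap).
|Patch 1∩Patch 2∩Patch 3| = 0.
|Patch 1 ∪ Patch 2 ∪ Patch 3| = 73 − 20 + 0 = 53.00.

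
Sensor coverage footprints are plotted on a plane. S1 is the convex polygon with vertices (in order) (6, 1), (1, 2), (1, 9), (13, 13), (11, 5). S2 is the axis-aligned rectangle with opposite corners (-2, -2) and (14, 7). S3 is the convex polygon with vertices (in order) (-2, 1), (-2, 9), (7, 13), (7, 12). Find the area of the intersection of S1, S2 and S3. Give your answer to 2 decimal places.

The intersection is the polygon with vertices (1,7), (2.909,7), (1,4.667).
By the shoelace formula its area is 2.23.

2.23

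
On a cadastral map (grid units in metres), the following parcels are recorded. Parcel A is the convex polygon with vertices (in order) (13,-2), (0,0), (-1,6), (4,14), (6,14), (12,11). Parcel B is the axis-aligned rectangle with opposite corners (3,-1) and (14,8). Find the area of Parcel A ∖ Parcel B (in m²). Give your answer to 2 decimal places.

82.25

|Parcel A| = 167.5, |Parcel A∩Parcel B| = 85.25.
|Parcel A ∖ Parcel B| = |Parcel A| − |Parcel A∩Parcel B| = 167.5 − 85.25 = 82.25.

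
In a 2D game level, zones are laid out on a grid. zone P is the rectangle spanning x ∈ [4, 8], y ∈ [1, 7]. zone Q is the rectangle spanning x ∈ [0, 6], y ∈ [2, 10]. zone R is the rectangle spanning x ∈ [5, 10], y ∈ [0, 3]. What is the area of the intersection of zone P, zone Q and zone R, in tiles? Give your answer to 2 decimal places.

The intersection is the polygon with vertices (6,2), (5,2), (5,3), (6,3).
By the shoelace formula its area is 1.00.

1.00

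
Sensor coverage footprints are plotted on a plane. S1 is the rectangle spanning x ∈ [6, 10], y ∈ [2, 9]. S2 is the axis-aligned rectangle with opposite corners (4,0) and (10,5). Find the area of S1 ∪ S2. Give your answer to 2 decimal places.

By inclusion–exclusion:
Individual areas: |S1| = 28, |S2| = 30.
|S1∩S2|: x∈[6,10], y∈[2,5] → 4·3 = 12.
|S1 ∪ S2| = 58 − 12 = 46.00.

46.00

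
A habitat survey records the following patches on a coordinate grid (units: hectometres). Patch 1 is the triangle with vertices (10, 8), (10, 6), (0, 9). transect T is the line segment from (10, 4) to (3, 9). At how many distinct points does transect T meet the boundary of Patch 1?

The segment meets the boundary at (3.488,8.651), (5.172,7.448).

2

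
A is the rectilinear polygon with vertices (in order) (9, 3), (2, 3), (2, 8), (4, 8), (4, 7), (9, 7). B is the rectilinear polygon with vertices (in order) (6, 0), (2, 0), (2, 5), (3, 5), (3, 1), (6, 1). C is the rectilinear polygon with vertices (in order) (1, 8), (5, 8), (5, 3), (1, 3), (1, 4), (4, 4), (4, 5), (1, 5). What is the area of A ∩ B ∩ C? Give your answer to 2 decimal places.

1.00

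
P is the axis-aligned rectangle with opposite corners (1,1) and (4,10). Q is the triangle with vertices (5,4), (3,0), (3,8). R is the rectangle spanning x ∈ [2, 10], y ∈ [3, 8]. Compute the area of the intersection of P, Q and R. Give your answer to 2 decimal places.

4.00

The intersection is the polygon with vertices (3,8), (4,6), (4,3), (3,3).
By the shoelace formula its area is 4.00.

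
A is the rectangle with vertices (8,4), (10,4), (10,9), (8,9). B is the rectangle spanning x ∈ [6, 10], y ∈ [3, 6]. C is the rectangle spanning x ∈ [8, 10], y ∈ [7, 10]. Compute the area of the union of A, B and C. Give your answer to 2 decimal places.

20.00

By inclusion–exclusion:
Individual areas: |A| = 10, |B| = 12, |C| = 6.
|A∩B|: x∈[8,10], y∈[4,6] → 2·2 = 4.
|A∩C|: x∈[8,10], y∈[7,9] → 2·2 = 4.
|B∩C| = 0 (no overlap).
|A∩B∩C| = 0.
|A ∪ B ∪ C| = 28 − 8 + 0 = 20.00.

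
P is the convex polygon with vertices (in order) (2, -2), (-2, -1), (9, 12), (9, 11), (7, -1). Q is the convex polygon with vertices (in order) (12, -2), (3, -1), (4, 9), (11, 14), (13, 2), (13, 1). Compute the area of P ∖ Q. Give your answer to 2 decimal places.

|P| = 64, |P∩Q| = 43.3189.
|P ∖ Q| = |P| − |P∩Q| = 64 − 43.3189 = 20.68.

20.68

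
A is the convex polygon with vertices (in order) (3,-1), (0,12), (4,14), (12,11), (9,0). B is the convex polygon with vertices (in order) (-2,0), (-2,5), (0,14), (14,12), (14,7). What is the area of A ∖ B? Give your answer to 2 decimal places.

|A| = 122, |A∩B| = 92.3918.
|A ∖ B| = |A| − |A∩B| = 122 − 92.3918 = 29.61.

29.61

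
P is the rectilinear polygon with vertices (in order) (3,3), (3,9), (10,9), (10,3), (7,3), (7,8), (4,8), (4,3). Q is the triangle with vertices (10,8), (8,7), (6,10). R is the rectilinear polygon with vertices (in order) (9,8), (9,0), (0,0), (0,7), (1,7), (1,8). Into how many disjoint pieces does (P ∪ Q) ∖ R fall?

1

(P ∪ Q) ∖ R is a single connected region.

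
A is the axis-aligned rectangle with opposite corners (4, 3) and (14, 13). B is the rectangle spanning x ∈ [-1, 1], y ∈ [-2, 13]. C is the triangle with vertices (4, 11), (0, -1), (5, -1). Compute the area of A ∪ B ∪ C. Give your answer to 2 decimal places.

155.83

By inclusion–exclusion:
Individual areas: |A| = 100, |B| = 30, |C| = 30.
|A∩B| = 0 (no overlap).
|A∩C| = 2.6667.
|B∩C| = 1.5.
|A∩B∩C| = 0.
|A ∪ B ∪ C| = 160 − 4.1667 + 0 = 155.83.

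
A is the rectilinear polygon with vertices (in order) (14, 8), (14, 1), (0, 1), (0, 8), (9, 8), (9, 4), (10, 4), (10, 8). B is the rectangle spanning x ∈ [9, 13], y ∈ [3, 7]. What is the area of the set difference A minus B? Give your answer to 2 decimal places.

|A| = 94, |A∩B| = 13.
|A ∖ B| = |A| − |A∩B| = 94 − 13 = 81.00.

81.00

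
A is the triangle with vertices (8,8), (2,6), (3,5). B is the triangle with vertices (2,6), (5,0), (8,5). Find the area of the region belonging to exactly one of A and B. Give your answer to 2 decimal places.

18.76

|A| = 4, |B| = 16.5, |A∩B| = 0.8696.
|A △ B| = |A| + |B| − 2·|A∩B| = 4 + 16.5 − 1.7391 = 18.76.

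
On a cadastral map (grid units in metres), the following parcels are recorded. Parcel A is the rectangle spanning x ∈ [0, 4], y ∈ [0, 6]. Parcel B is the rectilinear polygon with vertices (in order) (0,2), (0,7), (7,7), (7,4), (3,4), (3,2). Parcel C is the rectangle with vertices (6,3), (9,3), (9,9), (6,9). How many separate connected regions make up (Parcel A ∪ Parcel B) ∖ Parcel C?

1

(Parcel A ∪ Parcel B) ∖ Parcel C is a single connected region.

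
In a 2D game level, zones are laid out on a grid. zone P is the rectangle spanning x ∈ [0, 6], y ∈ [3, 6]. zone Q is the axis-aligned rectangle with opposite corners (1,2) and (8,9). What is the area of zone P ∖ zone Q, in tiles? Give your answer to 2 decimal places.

3.00

|zone P∩zone Q|: x∈[1,6], y∈[3,6] → 5·3 = 15.
|zone P| = 18.
|zone P ∖ zone Q| = |zone P| − |zone P∩zone Q| = 18 − 15 = 3.00.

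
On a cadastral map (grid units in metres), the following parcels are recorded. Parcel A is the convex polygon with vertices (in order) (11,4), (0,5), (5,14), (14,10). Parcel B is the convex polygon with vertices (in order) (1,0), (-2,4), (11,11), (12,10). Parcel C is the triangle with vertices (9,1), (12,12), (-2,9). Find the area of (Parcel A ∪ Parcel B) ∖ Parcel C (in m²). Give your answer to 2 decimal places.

48.75

|Parcel A ∪ Parcel B| = 105.0834.
|(Parcel A ∪ Parcel B) ∩ Parcel C| = 56.3348.
|(Parcel A ∪ Parcel B) ∖ Parcel C| = 105.0834 − 56.3348 = 48.75.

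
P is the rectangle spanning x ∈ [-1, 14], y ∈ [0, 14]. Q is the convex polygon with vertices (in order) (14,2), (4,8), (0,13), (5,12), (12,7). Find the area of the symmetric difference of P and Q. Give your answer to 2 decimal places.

164.00

|P| = 210, |Q| = 46, |P∩Q| = 46.
|P △ Q| = |P| + |Q| − 2·|P∩Q| = 210 + 46 − 92 = 164.00.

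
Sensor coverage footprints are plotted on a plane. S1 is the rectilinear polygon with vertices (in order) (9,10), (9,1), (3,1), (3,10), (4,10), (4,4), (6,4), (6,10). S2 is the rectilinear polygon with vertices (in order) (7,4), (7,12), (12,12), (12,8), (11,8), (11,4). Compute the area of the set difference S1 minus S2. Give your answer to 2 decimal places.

30.00

|S1| = 42, |S1∩S2| = 12.
|S1 ∖ S2| = |S1| − |S1∩S2| = 42 − 12 = 30.00.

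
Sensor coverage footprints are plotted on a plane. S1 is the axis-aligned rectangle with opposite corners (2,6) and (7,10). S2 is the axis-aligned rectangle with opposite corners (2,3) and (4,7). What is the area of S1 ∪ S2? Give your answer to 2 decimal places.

26.00

By inclusion–exclusion:
Individual areas: |S1| = 20, |S2| = 8.
|S1∩S2|: x∈[2,4], y∈[6,7] → 2·1 = 2.
|S1 ∪ S2| = 28 − 2 = 26.00.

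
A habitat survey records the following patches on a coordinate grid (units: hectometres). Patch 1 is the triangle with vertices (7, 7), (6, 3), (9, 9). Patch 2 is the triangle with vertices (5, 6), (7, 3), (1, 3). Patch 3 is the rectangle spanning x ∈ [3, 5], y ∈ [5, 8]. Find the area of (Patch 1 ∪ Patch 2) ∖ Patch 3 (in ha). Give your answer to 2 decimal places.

11.22

|Patch 1 ∪ Patch 2| = 11.8831.
|(Patch 1 ∪ Patch 2) ∩ Patch 3| = 0.6667.
|(Patch 1 ∪ Patch 2) ∖ Patch 3| = 11.8831 − 0.6667 = 11.22.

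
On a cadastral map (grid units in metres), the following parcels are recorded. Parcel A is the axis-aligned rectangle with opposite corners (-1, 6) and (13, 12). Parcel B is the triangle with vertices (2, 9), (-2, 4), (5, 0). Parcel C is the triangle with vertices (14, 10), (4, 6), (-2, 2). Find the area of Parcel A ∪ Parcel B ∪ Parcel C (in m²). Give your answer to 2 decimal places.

By inclusion–exclusion:
Individual areas: |Parcel A| = 84, |Parcel B| = 25.5, |Parcel C| = 8.
|Parcel A∩Parcel B| = 5.1.
|Parcel A∩Parcel C| = 3.95.
|Parcel B∩Parcel C| = 2.0929.
|Parcel A∩Parcel B∩Parcel C| = 0.
|Parcel A ∪ Parcel B ∪ Parcel C| = 117.5 − 11.1429 + 0 = 106.36.

106.36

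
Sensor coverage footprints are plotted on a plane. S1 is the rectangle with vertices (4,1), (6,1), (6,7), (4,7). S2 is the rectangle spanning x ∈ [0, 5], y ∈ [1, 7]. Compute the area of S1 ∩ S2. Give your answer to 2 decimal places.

6.00

|S1∩S2|: x∈[4,5], y∈[1,7] → 1·6 = 6.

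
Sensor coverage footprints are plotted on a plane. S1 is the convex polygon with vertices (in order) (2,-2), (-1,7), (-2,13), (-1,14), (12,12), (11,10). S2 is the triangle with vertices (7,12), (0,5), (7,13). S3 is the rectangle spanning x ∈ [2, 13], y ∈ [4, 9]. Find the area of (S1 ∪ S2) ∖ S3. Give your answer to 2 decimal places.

|S1 ∪ S2| = 118.0205.
|(S1 ∪ S2) ∩ S3| = 31.875.
|(S1 ∪ S2) ∖ S3| = 118.0205 − 31.875 = 86.15.

86.15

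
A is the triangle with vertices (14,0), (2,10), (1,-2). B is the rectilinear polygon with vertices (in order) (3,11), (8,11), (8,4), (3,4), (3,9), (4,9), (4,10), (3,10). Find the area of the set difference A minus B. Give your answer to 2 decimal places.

|A| = 77, |A∩B| = 15.4.
|A ∖ B| = |A| − |A∩B| = 77 − 15.4 = 61.60.

61.60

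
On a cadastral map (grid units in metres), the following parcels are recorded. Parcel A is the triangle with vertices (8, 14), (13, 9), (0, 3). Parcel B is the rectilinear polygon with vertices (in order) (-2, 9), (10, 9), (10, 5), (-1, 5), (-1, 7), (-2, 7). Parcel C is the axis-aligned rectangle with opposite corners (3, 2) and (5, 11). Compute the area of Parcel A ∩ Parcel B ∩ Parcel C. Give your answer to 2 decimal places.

6.62

The intersection is the polygon with vertices (3,5), (3,7.125), (4.364,9), (5,9), (5,5.308), (4.333,5).
By the shoelace formula its area is 6.62.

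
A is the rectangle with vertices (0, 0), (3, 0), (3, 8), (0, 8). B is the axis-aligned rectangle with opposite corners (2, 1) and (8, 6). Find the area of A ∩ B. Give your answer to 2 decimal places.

5.00

|A∩B|: x∈[2,3], y∈[1,6] → 1·5 = 5.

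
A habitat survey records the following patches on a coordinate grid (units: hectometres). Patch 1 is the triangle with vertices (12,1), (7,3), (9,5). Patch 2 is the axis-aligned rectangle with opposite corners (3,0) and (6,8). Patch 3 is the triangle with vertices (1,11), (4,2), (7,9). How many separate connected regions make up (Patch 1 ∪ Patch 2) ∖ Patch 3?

(Patch 1 ∪ Patch 2) ∖ Patch 3 splits into 2 disjoint pieces (area 7, area 12.1667).

2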